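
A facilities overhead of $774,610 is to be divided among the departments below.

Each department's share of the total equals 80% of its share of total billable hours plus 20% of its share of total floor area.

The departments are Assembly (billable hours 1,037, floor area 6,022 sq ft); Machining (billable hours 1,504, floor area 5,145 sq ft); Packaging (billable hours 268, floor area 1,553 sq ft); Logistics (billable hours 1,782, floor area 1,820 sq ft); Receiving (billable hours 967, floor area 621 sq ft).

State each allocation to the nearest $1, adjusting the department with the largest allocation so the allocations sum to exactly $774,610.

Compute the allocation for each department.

Totals — billable hours 5,558, floor area 15,161.
Combined weights (80% billable hours + 20% floor area): Assembly 0.2287; Machining 0.2844; Packaging 0.0591; Logistics 0.2805; Receiving 0.1474.
Pro-rata amounts: Assembly 177,155.63; Machining 220,262.10; Packaging 45,749.86; Logistics 217,281.29; Receiving 114,161.12.
Rounded to nearest $1: Assembly $177,156; Machining $220,262; Packaging $45,750; Logistics $217,281; Receiving $114,161. Sum = $774,610.
Rounded total matches; no reconciliation needed.

Assembly: $177,156; Machining: $220,262; Packaging: $45,750; Logistics: $217,281; Receiving: $114,161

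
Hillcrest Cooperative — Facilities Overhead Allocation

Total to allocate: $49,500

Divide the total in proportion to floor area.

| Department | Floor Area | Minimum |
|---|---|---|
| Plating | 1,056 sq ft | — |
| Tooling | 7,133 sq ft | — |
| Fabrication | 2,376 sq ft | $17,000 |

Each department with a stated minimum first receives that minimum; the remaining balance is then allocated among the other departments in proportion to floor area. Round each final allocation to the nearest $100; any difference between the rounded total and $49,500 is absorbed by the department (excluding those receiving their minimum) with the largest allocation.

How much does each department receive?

Plating: $4,200 | Tooling: $28,300 | Fabrication: $17,000

Fund the minimums — Fabrication $17,000. Remaining pool $32,500.
Remaining pool split over remaining floor area 8,189: Plating 4,190.99 → $4,200; Tooling 28,309.01 → $28,300.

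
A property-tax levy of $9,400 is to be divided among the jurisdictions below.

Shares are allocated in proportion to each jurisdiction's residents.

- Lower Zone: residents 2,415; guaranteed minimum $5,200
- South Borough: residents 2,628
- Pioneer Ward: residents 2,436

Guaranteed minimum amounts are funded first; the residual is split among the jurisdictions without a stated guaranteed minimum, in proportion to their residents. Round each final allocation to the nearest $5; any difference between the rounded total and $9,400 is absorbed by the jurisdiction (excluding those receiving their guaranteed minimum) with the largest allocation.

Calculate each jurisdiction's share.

Guaranteed amounts: Lower Zone $5,200. Residual $4,200.
Residual split over remaining residents 5,064: South Borough 2,179.62 → $2,180; Pioneer Ward 2,020.38 → $2,020.

Lower Zone: $5,200 | South Borough: $2,180 | Pioneer Ward: $2,020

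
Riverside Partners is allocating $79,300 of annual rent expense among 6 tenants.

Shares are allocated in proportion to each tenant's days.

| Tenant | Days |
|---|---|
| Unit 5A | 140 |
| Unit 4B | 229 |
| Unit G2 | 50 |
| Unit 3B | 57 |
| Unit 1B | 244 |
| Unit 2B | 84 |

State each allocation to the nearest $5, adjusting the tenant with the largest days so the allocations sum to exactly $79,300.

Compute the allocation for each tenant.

Unit 5A: $13,810; Unit 4B: $22,585; Unit G2: $4,930; Unit 3B: $5,620; Unit 1B: $24,070; Unit 2B: $8,285

Combined days = 804.
Proportional shares: Unit 5A 140/804 × $79,300 = 13,808.46; Unit 4B 229/804 × $79,300 = 22,586.69; Unit G2 50/804 × $79,300 = 4,931.59; Unit 3B 57/804 × $79,300 = 5,622.01; Unit 1B 244/804 × $79,300 = 24,066.17; Unit 2B 84/804 × $79,300 = 8,285.07.
After rounding ($5): Unit 5A $13,810; Unit 4B $22,585; Unit G2 $4,930; Unit 3B $5,620; Unit 1B $24,065; Unit 2B $8,285. Sum = $79,295.
Difference $79,300 − $79,295 = +$5 applied to largest days (Unit 1B): Unit 1B becomes $24,070.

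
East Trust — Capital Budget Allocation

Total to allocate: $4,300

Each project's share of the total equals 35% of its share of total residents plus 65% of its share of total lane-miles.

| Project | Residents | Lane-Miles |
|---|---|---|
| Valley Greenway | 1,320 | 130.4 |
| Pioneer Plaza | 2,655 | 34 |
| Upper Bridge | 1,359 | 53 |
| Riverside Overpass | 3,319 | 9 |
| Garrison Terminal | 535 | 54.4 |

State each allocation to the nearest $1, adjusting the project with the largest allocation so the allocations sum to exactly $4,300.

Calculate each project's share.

Valley Greenway: $1,515; Pioneer Plaza: $773; Upper Bridge: $750; Riverside Overpass: $633; Garrison Terminal: $629

Totals — residents 9,188, lane-miles 280.8.
Composite weights (35% residents + 65% lane-miles): Valley Greenway 0.3521; Pioneer Plaza 0.1798; Upper Bridge 0.1745; Riverside Overpass 0.1473; Garrison Terminal 0.1463.
Unrounded shares: Valley Greenway 1,514.18; Pioneer Plaza 773.32; Upper Bridge 750.15; Riverside Overpass 633.24; Garrison Terminal 629.11.
Rounded to nearest $1: Valley Greenway $1,514; Pioneer Plaza $773; Upper Bridge $750; Riverside Overpass $633; Garrison Terminal $629. Sum = $4,299.
Difference $4,300 − $4,299 = +$1 applied to largest allocation (Valley Greenway): Valley Greenway becomes $1,515.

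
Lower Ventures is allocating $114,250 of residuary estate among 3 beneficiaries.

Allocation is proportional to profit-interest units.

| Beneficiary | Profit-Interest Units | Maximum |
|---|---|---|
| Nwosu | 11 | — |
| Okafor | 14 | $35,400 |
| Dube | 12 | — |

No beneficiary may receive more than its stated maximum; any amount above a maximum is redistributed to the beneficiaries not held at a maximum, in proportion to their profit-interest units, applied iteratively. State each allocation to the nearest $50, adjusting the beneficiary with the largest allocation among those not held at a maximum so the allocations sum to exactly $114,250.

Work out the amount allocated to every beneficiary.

Sum of profit-interest units: 37.
Unconstrained shares: Nwosu 33,966.22; Okafor 43,229.73; Dube 37,054.05.
Capped: Okafor ($35,400); balance $78,850 reallocated over remaining profit-interest units 23.
Remaining shares: Nwosu 37,710.87 → $37,700; Dube 41,139.13 → $41,150.

Nwosu: $37,700 | Okafor: $35,400 | Dube: $41,150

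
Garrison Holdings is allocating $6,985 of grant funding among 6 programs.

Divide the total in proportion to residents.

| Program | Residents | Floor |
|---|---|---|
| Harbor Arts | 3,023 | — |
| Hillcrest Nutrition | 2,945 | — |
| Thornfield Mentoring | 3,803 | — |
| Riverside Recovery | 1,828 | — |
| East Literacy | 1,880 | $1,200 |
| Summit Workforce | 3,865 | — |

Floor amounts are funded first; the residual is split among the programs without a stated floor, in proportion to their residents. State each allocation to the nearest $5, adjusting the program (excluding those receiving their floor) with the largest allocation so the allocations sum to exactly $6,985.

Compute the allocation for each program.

Harbor Arts: $1,130; Hillcrest Nutrition: $1,100; Thornfield Mentoring: $1,425; Riverside Recovery: $685; East Literacy: $1,200; Summit Workforce: $1,445

Guaranteed amounts: East Literacy $1,200. Residual $5,785.
Residual split over remaining residents 15,464: Harbor Arts 1,130.89 → $1,130; Hillcrest Nutrition 1,101.71 → $1,100; Thornfield Mentoring 1,422.68 → $1,425; Riverside Recovery 683.85 → $685; Summit Workforce 1,445.88 → $1,445.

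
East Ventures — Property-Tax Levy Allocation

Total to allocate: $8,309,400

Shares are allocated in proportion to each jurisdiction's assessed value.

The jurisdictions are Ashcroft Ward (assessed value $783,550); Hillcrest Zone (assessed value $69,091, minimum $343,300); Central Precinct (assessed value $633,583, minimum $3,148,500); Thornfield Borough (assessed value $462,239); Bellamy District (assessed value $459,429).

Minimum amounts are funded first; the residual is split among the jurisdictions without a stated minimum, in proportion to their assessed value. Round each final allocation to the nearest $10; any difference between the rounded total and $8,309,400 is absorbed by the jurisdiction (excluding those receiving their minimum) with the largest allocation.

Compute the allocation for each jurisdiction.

Minimums first: Hillcrest Zone $343,300; Central Precinct $3,148,500. Residual $4,817,600.
Residual split over remaining assessed value 1,705,218: Ashcroft Ward 2,213,693.78 → $2,213,690; Thornfield Borough 1,305,922.53 → $1,305,920; Bellamy District 1,297,983.69 → $1,297,980.
Rounding difference +$10 applied to Ashcroft Ward → $2,213,700.

Ashcroft Ward: $2,213,700 | Hillcrest Zone: $343,300 | Central Precinct: $3,148,500 | Thornfield Borough: $1,305,920 | Bellamy District: $1,297,980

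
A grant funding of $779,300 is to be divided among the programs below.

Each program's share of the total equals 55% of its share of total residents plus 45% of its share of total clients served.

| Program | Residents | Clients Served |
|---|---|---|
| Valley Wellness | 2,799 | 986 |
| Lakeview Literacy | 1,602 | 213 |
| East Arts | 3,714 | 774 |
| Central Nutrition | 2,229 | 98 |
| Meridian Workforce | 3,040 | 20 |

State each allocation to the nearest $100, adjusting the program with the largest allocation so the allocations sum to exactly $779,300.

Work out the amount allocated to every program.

Residents total 13,384; clients served total 2,091.
Combined weights (55% residents + 45% clients served): Valley Wellness 0.3272; Lakeview Literacy 0.1117; East Arts 0.3192; Central Nutrition 0.1127; Meridian Workforce 0.1292.
Unrounded shares: Valley Wellness 255,000.04; Lakeview Literacy 87,025.72; East Arts 248,747.54; Central Nutrition 87,818.20; Meridian Workforce 100,708.51.
After rounding ($100): Valley Wellness $255,000; Lakeview Literacy $87,000; East Arts $248,700; Central Nutrition $87,800; Meridian Workforce $100,700. Sum = $779,200.
Difference $779,300 − $779,200 = +$100 applied to largest allocation (Valley Wellness): Valley Wellness becomes $255,100.

Valley Wellness: $255,100; Lakeview Literacy: $87,000; East Arts: $248,700; Central Nutrition: $87,800; Meridian Workforce: $100,700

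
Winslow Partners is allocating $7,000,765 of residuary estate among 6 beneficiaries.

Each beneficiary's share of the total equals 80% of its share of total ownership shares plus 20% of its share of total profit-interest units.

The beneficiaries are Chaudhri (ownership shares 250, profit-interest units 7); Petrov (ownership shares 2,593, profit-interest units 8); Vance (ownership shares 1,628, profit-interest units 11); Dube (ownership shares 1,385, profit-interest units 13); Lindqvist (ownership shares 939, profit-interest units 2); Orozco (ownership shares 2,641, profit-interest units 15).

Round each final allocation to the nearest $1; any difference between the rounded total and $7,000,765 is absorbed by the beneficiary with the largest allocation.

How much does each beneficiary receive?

Totals — ownership shares 9,436, profit-interest units 56.
Composite weights (80% ownership shares + 20% profit-interest units): Chaudhri 0.0462; Petrov 0.2484; Vance 0.1773; Dube 0.1639; Lindqvist 0.0868; Orozco 0.2775.
Pro-rata amounts: Chaudhri 323,403.29; Petrov 1,739,062.44; Vance 1,241,307.75; Dube 1,147,083.80; Lindqvist 607,336.40; Orozco 1,942,571.32.
Rounded to nearest $1: Chaudhri $323,403; Petrov $1,739,062; Vance $1,241,308; Dube $1,147,084; Lindqvist $607,336; Orozco $1,942,571. Sum = $7,000,764.
Difference $7,000,765 − $7,000,764 = +$1 applied to largest allocation (Orozco): Orozco becomes $1,942,572.

Chaudhri: $323,403; Petrov: $1,739,062; Vance: $1,241,308; Dube: $1,147,084; Lindqvist: $607,336; Orozco: $1,942,572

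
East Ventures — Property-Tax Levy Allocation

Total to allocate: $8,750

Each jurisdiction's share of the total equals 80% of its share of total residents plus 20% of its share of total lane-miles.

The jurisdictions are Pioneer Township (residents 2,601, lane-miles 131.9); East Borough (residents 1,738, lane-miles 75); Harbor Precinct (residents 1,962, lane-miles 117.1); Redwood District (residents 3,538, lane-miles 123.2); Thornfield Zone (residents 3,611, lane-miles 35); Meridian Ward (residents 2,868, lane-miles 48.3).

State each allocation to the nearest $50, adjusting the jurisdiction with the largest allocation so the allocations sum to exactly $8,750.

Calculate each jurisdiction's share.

Residents total 16,318; lane-miles total 530.5.
Composite weights (80% residents + 20% lane-miles): Pioneer Township 0.1772; East Borough 0.1135; Harbor Precinct 0.1403; Redwood District 0.2199; Thornfield Zone 0.1902; Meridian Ward 0.1588.
Unrounded shares: Pioneer Township 1,550.87; East Borough 992.97; Harbor Precinct 1,227.93; Redwood District 1,924.12; Thornfield Zone 1,664.48; Meridian Ward 1,389.63.
After rounding ($50): Pioneer Township $1,550; East Borough $1,000; Harbor Precinct $1,250; Redwood District $1,900; Thornfield Zone $1,650; Meridian Ward $1,400. Sum = $8,750.
Sum already equals the total — no adjustment.

Pioneer Township: $1,550 · East Borough: $1,000 · Harbor Precinct: $1,250 · Redwood District: $1,900 · Thornfield Zone: $1,650 · Meridian Ward: $1,400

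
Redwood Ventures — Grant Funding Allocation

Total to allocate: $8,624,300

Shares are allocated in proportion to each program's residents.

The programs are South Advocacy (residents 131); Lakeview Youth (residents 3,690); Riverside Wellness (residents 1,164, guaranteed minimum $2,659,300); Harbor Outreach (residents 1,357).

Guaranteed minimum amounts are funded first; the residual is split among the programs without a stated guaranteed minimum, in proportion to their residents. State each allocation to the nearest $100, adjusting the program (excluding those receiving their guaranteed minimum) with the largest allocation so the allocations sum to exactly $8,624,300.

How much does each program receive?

South Advocacy: $150,900 | Lakeview Youth: $4,250,900 | Riverside Wellness: $2,659,300 | Harbor Outreach: $1,563,200

Fund the minimums — Riverside Wellness $2,659,300. Balance $5,965,000.
Balance split over remaining residents 5,178: South Advocacy 150,910.58 → $150,900; Lakeview Youth 4,250,840.09 → $4,250,800; Harbor Outreach 1,563,249.32 → $1,563,200.
Rounding difference +$100 applied to Lakeview Youth → $4,250,900.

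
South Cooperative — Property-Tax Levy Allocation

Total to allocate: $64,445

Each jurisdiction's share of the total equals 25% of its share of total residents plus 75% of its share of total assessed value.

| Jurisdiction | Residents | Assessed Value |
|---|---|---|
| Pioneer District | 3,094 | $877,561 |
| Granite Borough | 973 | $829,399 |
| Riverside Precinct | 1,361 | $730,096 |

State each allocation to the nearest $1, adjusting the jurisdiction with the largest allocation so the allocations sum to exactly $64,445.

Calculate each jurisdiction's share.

Pioneer District: $26,588; Granite Borough: $19,337; Riverside Precinct: $18,520

Residents total 5,428; assessed value total 2,437,056.
Blended shares (25% residents + 75% assessed value): Pioneer District 0.4126; Granite Borough 0.3001; Riverside Precinct 0.2874.
Raw shares: Pioneer District 26,588.06; Granite Borough 19,337.37; Riverside Precinct 18,519.56.
Rounded to nearest $1: Pioneer District $26,588; Granite Borough $19,337; Riverside Precinct $18,520. Sum = $64,445.
Sum already equals the total — no adjustment.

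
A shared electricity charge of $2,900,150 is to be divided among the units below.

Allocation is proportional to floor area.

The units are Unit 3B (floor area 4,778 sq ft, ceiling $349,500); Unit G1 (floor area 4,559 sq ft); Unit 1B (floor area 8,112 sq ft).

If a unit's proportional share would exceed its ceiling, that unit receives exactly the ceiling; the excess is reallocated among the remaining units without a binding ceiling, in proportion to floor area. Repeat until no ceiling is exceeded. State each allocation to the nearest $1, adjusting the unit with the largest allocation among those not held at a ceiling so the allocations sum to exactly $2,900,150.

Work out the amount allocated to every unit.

Unit 3B: $349,500; Unit G1: $917,719; Unit 1B: $1,632,931

Sum of floor area: 17,449.
Pro-rata shares before constraints: Unit 3B 794,138.16; Unit G1 757,738.77; Unit 1B 1,348,273.07.
Held at cap: Unit 3B ($349,500); balance $2,550,650 reallocated over remaining floor area 12,671.
Shares after redistribution: Unit G1 917,718.68 → $917,719; Unit 1B 1,632,931.32 → $1,632,931.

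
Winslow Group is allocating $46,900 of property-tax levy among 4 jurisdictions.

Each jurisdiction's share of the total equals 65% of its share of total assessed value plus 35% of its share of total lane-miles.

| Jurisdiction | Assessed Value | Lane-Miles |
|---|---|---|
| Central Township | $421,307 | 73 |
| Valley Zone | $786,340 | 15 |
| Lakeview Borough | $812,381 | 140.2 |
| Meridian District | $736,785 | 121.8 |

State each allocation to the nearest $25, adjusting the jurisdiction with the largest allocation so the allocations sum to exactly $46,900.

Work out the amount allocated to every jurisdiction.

Central Township: $8,075; Valley Zone: $9,400; Lakeview Borough: $15,575; Meridian District: $13,850

Assessed value total 2,756,813; lane-miles total 350.
Composite weights (65% assessed value + 35% lane-miles): Central Township 0.1723; Valley Zone 0.2004; Lakeview Borough 0.3317; Meridian District 0.2955.
Pro-rata amounts: Central Township 8,082.54; Valley Zone 9,398.89; Lakeview Borough 15,558.74; Meridian District 13,859.83.
At nearest $25: Central Township $8,075; Valley Zone $9,400; Lakeview Borough $15,550; Meridian District $13,850. Sum = $46,875.
Difference $46,900 − $46,875 = +$25 applied to largest allocation (Lakeview Borough): Lakeview Borough becomes $15,575.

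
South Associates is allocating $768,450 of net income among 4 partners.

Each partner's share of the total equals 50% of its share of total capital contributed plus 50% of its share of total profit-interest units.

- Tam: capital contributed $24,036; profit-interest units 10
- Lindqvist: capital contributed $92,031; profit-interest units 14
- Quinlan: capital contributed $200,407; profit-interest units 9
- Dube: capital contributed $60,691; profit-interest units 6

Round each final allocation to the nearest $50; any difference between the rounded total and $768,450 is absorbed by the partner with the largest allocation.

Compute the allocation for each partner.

Totals — capital contributed 377,165, profit-interest units 39.
Blended shares (50% capital contributed + 50% profit-interest units): Tam 0.1601; Lindqvist 0.3015; Quinlan 0.3811; Dube 0.1574.
Unrounded shares: Tam 123,005.15; Lindqvist 231,680.61; Quinlan 292,825.65; Dube 120,938.59.
After rounding ($50): Tam $123,000; Lindqvist $231,700; Quinlan $292,850; Dube $120,950. Sum = $768,500.
Difference $768,450 − $768,500 = −$50 applied to largest allocation (Quinlan): Quinlan becomes $292,800.

Tam: $123,000 · Lindqvist: $231,700 · Quinlan: $292,800 · Dube: $120,950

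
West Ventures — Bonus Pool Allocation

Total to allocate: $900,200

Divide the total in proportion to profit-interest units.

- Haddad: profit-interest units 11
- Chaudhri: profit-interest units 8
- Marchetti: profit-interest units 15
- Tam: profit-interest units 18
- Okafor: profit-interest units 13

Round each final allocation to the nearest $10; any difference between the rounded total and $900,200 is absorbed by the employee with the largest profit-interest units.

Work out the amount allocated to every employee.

Profit-interest units total: 11 + 8 + 15 + 18 + 13 = 65.
Raw shares: Haddad 152,341.54; Chaudhri 110,793.85; Marchetti 207,738.46; Tam 249,286.15; Okafor 180,040.00.
After rounding ($10): Haddad $152,340; Chaudhri $110,790; Marchetti $207,740; Tam $249,290; Okafor $180,040. Sum = $900,200.
Sum already equals the total — no adjustment.

Haddad: $152,340 · Chaudhri: $110,790 · Marchetti: $207,740 · Tam: $249,290 · Okafor: $180,040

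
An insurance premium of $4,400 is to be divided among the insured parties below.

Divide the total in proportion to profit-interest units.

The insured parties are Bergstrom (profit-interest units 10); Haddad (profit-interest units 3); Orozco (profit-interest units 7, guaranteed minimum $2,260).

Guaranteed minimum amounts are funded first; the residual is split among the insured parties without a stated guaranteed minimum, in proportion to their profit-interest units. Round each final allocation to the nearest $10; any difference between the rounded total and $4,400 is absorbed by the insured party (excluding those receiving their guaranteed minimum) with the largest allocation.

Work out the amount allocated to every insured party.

Guaranteed amounts: Orozco $2,260. Residual $2,140.
Residual split over remaining profit-interest units 13: Bergstrom 1,646.15 → $1,650; Haddad 493.85 → $490.

Bergstrom: $1,650 · Haddad: $490 · Orozco: $2,260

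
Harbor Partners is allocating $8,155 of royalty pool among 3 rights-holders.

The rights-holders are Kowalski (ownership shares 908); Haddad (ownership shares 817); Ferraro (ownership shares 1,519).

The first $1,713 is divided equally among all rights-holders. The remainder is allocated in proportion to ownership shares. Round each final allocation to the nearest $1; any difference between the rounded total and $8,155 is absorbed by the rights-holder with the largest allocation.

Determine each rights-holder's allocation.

First tranche $1,713 split equally: $571 each.
Remainder $6,442 by ownership shares (total 3,244): Kowalski 1,803.12 → $1,803; Haddad 1,622.41 → $1,622; Ferraro 3,016.46 → $3,016.
Rounding difference +$1 on remainder applied to Ferraro.
Totals: Kowalski $571 + $1,803 = $2,374; Haddad $571 + $1,622 = $2,193; Ferraro $571 + $3,017 = $3,588.

Kowalski: $2,374; Haddad: $2,193; Ferraro: $3,588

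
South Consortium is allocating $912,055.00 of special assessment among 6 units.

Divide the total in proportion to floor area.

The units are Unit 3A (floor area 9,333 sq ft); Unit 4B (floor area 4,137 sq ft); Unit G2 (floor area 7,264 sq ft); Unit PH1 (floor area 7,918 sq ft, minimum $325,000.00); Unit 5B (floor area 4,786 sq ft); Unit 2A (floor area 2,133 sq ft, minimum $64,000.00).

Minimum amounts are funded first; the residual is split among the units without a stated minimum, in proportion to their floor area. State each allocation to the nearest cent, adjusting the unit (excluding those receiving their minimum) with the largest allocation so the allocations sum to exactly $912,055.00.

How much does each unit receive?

Unit 3A: $191,288.10 | Unit 4B: $84,791.48 | Unit G2: $148,882.11 | Unit PH1: $325,000.00 | Unit 5B: $98,093.31 | Unit 2A: $64,000.00

Minimums first: Unit PH1 $325,000.00; Unit 2A $64,000.00. Residual $523,055.00.
Residual split over remaining floor area 25,520: Unit 3A 191,288.1001 → $191,288.10; Unit 4B 84,791.4786 → $84,791.48; Unit G2 148,882.1129 → $148,882.11; Unit 5B 98,093.3084 → $98,093.31.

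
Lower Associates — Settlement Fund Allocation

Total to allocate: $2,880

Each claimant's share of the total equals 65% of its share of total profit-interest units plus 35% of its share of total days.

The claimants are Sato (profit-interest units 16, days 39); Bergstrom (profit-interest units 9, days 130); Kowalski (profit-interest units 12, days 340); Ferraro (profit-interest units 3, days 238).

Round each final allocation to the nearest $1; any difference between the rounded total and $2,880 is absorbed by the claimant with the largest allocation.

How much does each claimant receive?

Sato: $801 · Bergstrom: $597 · Kowalski: $1,020 · Ferraro: $462

Profit-interest units total 40; days total 747.
Blended shares (65% profit-interest units + 35% days): Sato 0.2783; Bergstrom 0.2072; Kowalski 0.3543; Ferraro 0.1603.
Raw shares: Sato 801.43; Bergstrom 596.62; Kowalski 1,020.40; Ferraro 461.56.
After rounding ($1): Sato $801; Bergstrom $597; Kowalski $1,020; Ferraro $462. Sum = $2,880.
Rounded total matches; no reconciliation needed.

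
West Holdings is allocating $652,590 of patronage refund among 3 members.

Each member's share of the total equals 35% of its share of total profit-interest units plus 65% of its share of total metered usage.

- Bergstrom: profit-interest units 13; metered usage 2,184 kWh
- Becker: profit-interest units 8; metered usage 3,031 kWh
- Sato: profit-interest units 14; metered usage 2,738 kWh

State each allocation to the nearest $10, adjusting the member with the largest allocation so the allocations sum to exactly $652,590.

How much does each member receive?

Profit-interest units total 35; metered usage total 7,953.
Composite weights (35% profit-interest units + 65% metered usage): Bergstrom 0.3085; Becker 0.3277; Sato 0.3638.
Proportional shares: Bergstrom 201,323.15; Becker 213,869.49; Sato 237,397.36.
After rounding ($10): Bergstrom $201,320; Becker $213,870; Sato $237,400. Sum = $652,590.
No rounding difference to absorb.

Bergstrom: $201,320; Becker: $213,870; Sato: $237,400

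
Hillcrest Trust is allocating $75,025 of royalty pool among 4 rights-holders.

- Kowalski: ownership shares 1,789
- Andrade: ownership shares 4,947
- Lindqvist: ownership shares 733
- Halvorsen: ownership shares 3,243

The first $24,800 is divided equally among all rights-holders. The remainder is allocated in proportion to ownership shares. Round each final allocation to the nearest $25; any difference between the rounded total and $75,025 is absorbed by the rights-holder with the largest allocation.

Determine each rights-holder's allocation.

Kowalski: $14,600; Andrade: $29,400; Lindqvist: $9,625; Halvorsen: $21,400

$24,800 shared equally gives $6,200 per rights-holder.
Remainder $50,225 by ownership shares (total 10,712): Kowalski 8,388.03 → $8,400; Andrade 23,194.84 → $23,200; Lindqvist 3,436.79 → $3,425; Halvorsen 15,205.35 → $15,200.
Totals: Kowalski $6,200 + $8,400 = $14,600; Andrade $6,200 + $23,200 = $29,400; Lindqvist $6,200 + $3,425 = $9,625; Halvorsen $6,200 + $15,200 = $21,400.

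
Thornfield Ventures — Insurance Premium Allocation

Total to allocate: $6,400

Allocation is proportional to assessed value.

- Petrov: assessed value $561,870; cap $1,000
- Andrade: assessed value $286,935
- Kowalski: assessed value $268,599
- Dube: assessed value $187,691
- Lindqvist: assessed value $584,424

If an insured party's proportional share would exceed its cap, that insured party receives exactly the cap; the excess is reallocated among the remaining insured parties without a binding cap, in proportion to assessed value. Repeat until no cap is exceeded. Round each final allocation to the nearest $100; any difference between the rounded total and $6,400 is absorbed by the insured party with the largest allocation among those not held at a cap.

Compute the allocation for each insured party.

Sum of assessed value: 1,889,519.
Unconstrained shares: Petrov 1,903.11; Andrade 971.88; Kowalski 909.77; Dube 635.73; Lindqvist 1,979.51.
Cap binds for Petrov ($1,000); balance $5,400 reallocated over remaining assessed value 1,327,649.
Remaining shares: Andrade 1,167.06 → $1,200; Kowalski 1,092.48 → $1,100; Dube 763.40 → $800; Lindqvist 2,377.05 → $2,400.
Rounding difference −$100 applied to Lindqvist → $2,300.

Petrov: $1,000 | Andrade: $1,200 | Kowalski: $1,100 | Dube: $800 | Lindqvist: $2,300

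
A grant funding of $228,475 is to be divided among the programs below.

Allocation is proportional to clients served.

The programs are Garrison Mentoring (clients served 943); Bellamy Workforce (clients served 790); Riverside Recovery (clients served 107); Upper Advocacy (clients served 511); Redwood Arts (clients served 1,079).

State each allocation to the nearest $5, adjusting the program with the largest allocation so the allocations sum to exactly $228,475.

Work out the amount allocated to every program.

Clients served total: 3,430.
Unrounded shares: Garrison Mentoring 943/3,430 × $228,475 = 62,813.97; Bellamy Workforce 790/3,430 × $228,475 = 52,622.52; Riverside Recovery 107/3,430 × $228,475 = 7,127.35; Upper Advocacy 511/3,430 × $228,475 = 34,038.11; Redwood Arts 1,079/3,430 × $228,475 = 71,873.04.
Rounded to nearest $5: Garrison Mentoring $62,815; Bellamy Workforce $52,625; Riverside Recovery $7,125; Upper Advocacy $34,040; Redwood Arts $71,875. Sum = $228,480.
Difference $228,475 − $228,480 = −$5 applied to largest allocation (Redwood Arts): Redwood Arts becomes $71,870.

Garrison Mentoring: $62,815 · Bellamy Workforce: $52,625 · Riverside Recovery: $7,125 · Upper Advocacy: $34,040 · Redwood Arts: $71,870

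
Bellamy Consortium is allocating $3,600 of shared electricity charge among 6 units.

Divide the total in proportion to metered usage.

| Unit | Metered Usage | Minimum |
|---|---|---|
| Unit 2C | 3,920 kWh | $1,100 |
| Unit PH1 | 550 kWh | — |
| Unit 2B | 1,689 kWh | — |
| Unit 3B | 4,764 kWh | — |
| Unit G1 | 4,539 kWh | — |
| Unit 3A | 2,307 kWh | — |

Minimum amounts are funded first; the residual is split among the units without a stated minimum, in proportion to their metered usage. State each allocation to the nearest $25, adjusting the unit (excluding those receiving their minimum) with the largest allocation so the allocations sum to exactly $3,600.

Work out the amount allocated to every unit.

Guaranteed amounts: Unit 2C $1,100. Residual $2,500.
Residual split over remaining metered usage 13,849: Unit PH1 99.29 → $100; Unit 2B 304.90 → $300; Unit 3B 859.99 → $850; Unit G1 819.37 → $825; Unit 3A 416.46 → $425.

Unit 2C: $1,100; Unit PH1: $100; Unit 2B: $300; Unit 3B: $850; Unit G1: $825; Unit 3A: $425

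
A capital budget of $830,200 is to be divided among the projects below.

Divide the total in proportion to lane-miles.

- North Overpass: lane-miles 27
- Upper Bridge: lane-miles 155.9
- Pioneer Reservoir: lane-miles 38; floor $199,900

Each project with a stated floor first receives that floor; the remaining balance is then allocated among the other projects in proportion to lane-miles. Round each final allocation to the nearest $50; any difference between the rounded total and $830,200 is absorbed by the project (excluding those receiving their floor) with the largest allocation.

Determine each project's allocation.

Fund the minimums — Pioneer Reservoir $199,900. Balance $630,300.
Balance split over remaining lane-miles 182.9: North Overpass 93,045.93 → $93,050; Upper Bridge 537,254.07 → $537,250.

North Overpass: $93,050 · Upper Bridge: $537,250 · Pioneer Reservoir: $199,900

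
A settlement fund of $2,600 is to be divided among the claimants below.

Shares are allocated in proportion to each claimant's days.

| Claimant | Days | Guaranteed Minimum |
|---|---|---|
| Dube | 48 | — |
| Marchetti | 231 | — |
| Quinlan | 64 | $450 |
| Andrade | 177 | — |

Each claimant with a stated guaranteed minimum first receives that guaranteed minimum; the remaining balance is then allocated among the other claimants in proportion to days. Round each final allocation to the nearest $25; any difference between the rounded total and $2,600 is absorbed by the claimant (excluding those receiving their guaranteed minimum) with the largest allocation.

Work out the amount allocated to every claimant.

Dube: $225 | Marchetti: $1,100 | Quinlan: $450 | Andrade: $825

Fund the minimums — Quinlan $450. Residual $2,150.
Residual split over remaining days 456: Dube 226.32 → $225; Marchetti 1,089.14 → $1,100; Andrade 834.54 → $825.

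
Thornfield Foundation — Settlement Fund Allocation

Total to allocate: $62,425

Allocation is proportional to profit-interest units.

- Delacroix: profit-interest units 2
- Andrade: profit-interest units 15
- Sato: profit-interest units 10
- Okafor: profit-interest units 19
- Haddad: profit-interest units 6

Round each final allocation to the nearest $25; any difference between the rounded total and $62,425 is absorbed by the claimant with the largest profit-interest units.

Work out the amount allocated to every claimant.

Delacroix: $2,400 · Andrade: $18,000 · Sato: $12,000 · Okafor: $22,825 · Haddad: $7,200

Profit-interest units total: 52.
Raw shares: Delacroix 2/52 × $62,425 = 2,400.96; Andrade 15/52 × $62,425 = 18,007.21; Sato 10/52 × $62,425 = 12,004.81; Okafor 19/52 × $62,425 = 22,809.13; Haddad 6/52 × $62,425 = 7,202.88.
After rounding ($25): Delacroix $2,400; Andrade $18,000; Sato $12,000; Okafor $22,800; Haddad $7,200. Sum = $62,400.
Difference $62,425 − $62,400 = +$25 applied to largest profit-interest units (Okafor): Okafor becomes $22,825.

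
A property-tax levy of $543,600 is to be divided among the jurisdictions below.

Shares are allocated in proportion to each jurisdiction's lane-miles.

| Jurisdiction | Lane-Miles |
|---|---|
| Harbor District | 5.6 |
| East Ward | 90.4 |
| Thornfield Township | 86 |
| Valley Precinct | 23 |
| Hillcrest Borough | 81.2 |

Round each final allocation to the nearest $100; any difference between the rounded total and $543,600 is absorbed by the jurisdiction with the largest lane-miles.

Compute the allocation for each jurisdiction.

Lane-miles total: 5.6 + 90.4 + 86 + 23 + 81.2 = 286.2.
Proportional shares: Harbor District 10,636.48; East Ward 171,703.14; Thornfield Township 163,345.91; Valley Precinct 43,685.53; Hillcrest Borough 154,228.93.
Rounded to nearest $100: Harbor District $10,600; East Ward $171,700; Thornfield Township $163,300; Valley Precinct $43,700; Hillcrest Borough $154,200. Sum = $543,500.
Difference $543,600 − $543,500 = +$100 applied to largest lane-miles (East Ward): East Ward becomes $171,800.

Harbor District: $10,600; East Ward: $171,800; Thornfield Township: $163,300; Valley Precinct: $43,700; Hillcrest Borough: $154,200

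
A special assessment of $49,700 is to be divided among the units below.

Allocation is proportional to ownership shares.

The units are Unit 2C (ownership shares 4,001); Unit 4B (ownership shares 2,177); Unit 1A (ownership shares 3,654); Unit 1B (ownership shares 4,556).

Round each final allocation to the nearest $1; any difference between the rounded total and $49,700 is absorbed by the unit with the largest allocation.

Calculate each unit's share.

Unit 2C: $13,821 | Unit 4B: $7,520 | Unit 1A: $12,622 | Unit 1B: $15,737

Combined ownership shares = 14,388.
Raw shares: Unit 2C 4,001/14,388 × $49,700 = 13,820.52; Unit 4B 2,177/14,388 × $49,700 = 7,519.94; Unit 1A 3,654/14,388 × $49,700 = 12,621.89; Unit 1B 4,556/14,388 × $49,700 = 15,737.64.
Rounded to nearest $1: Unit 2C $13,821; Unit 4B $7,520; Unit 1A $12,622; Unit 1B $15,738. Sum = $49,701.
Difference $49,700 − $49,701 = −$1 applied to largest allocation (Unit 1B): Unit 1B becomes $15,737.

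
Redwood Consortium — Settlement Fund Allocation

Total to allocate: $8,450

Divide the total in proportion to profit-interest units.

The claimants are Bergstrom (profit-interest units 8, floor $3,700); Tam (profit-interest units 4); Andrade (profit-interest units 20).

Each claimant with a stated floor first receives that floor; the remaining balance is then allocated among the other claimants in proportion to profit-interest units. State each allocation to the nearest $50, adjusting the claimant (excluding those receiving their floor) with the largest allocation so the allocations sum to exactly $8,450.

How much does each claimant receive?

Guaranteed amounts: Bergstrom $3,700. Balance $4,750.
Balance split over remaining profit-interest units 24: Tam 791.67 → $800; Andrade 3,958.33 → $3,950.

Bergstrom: $3,700; Tam: $800; Andrade: $3,950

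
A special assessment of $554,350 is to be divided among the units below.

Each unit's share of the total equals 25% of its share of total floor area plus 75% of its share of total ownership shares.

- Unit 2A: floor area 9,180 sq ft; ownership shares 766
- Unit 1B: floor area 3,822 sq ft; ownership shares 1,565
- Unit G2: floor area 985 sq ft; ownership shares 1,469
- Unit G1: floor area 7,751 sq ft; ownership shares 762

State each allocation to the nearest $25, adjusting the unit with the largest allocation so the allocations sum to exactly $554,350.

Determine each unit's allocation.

Totals — floor area 21,738, ownership shares 4,562.
Composite weights (25% floor area + 75% ownership shares): Unit 2A 0.2315; Unit 1B 0.3012; Unit G2 0.2528; Unit G1 0.2144.
Pro-rata amounts: Unit 2A 128,335.96; Unit 1B 166,994.48; Unit G2 140,158.53; Unit G1 118,861.03.
After rounding ($25): Unit 2A $128,325; Unit 1B $167,000; Unit G2 $140,150; Unit G1 $118,850. Sum = $554,325.
Difference $554,350 − $554,325 = +$25 applied to largest allocation (Unit 1B): Unit 1B becomes $167,025.

Unit 2A: $128,325 · Unit 1B: $167,025 · Unit G2: $140,150 · Unit G1: $118,850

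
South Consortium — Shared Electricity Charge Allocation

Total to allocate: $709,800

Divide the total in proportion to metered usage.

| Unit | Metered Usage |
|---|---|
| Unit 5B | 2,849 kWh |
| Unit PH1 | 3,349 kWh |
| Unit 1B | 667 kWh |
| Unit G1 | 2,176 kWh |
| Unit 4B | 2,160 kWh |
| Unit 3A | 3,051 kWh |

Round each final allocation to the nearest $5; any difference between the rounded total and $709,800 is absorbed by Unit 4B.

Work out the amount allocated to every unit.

Metered usage total: 14,252.
Pro-rata amounts: Unit 5B 2,849/14,252 × $709,800 = 141,890.28; Unit PH1 3,349/14,252 × $709,800 = 166,792.04; Unit 1B 667/14,252 × $709,800 = 33,218.96; Unit G1 2,176/14,252 × $709,800 = 108,372.495; Unit 4B 2,160/14,252 × $709,800 = 107,575.64; Unit 3A 3,051/14,252 × $709,800 = 151,950.59.
At nearest $5: Unit 5B $141,890; Unit PH1 $166,790; Unit 1B $33,220; Unit G1 $108,370; Unit 4B $107,575; Unit 3A $151,950. Sum = $709,795.
Difference $709,800 − $709,795 = +$5 applied to Unit 4B: Unit 4B becomes $107,580.

Unit 5B: $141,890 · Unit PH1: $166,790 · Unit 1B: $33,220 · Unit G1: $108,370 · Unit 4B: $107,580 · Unit 3A: $151,950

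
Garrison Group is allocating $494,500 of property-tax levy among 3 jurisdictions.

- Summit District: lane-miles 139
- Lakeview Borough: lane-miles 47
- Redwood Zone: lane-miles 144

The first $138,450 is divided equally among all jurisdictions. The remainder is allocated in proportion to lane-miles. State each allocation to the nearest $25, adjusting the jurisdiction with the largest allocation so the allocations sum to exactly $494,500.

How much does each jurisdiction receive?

$138,450 shared equally gives $46,150 per jurisdiction.
Remainder $356,050 by lane-miles (total 330): Summit District 149,972.58 → $149,975; Lakeview Borough 50,710.15 → $50,700; Redwood Zone 155,367.27 → $155,375.
Totals: Summit District $46,150 + $149,975 = $196,125; Lakeview Borough $46,150 + $50,700 = $96,850; Redwood Zone $46,150 + $155,375 = $201,525.

Summit District: $196,125 · Lakeview Borough: $96,850 · Redwood Zone: $201,525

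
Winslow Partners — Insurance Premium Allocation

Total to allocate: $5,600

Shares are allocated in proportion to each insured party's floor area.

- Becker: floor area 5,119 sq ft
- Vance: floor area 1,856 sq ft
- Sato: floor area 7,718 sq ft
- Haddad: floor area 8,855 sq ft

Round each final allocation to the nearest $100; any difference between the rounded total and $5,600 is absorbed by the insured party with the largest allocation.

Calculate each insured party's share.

Becker: $1,200 · Vance: $400 · Sato: $1,800 · Haddad: $2,200

Combined floor area = 23,548.
Pro-rata amounts: Becker 5,119/23,548 × $5,600 = 1,217.36; Vance 1,856/23,548 × $5,600 = 441.38; Sato 7,718/23,548 × $5,600 = 1,835.43; Haddad 8,855/23,548 × $5,600 = 2,105.83.
Rounded to nearest $100: Becker $1,200; Vance $400; Sato $1,800; Haddad $2,100. Sum = $5,500.
Difference $5,600 − $5,500 = +$100 applied to largest allocation (Haddad): Haddad becomes $2,200.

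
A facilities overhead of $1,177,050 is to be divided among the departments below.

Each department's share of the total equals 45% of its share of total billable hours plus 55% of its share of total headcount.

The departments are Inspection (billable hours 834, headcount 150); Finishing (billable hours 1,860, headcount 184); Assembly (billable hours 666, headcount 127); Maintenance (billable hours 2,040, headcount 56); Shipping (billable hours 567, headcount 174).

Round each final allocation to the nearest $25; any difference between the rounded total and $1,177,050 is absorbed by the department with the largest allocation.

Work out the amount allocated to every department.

Inspection: $214,550 | Finishing: $337,500 | Assembly: $178,100 | Maintenance: $233,550 | Shipping: $213,350

Billable hours total 5,967; headcount total 691.
Composite weights (45% billable hours + 55% headcount): Inspection 0.1823; Finishing 0.2867; Assembly 0.1513; Maintenance 0.1984; Shipping 0.1813.
Raw shares: Inspection 214,562.22; Finishing 337,490.73; Assembly 178,101.35; Maintenance 233,549.36; Shipping 213,346.33.
Rounded to nearest $25: Inspection $214,550; Finishing $337,500; Assembly $178,100; Maintenance $233,550; Shipping $213,350. Sum = $1,177,050.
No rounding difference to absorb.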